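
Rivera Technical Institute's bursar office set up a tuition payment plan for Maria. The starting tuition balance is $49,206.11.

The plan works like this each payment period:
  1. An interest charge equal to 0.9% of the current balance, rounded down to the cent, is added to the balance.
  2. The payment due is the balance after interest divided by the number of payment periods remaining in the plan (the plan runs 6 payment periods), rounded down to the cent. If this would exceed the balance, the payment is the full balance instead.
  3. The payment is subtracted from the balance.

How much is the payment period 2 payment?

$8,349.30

Payment period 1: $49,206.11 +$442.85 interest = $49,648.96; pay $8,274.82 → $41,374.14
Payment period 2: $41,374.14 +$372.36 interest = $41,746.50; pay $8,349.30 → $33,397.20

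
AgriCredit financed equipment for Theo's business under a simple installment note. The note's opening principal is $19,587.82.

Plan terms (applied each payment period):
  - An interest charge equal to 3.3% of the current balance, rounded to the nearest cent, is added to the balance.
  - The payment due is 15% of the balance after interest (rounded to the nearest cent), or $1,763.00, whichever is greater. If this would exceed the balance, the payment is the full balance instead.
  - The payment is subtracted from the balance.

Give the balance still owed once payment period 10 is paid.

$2,608.67

Payment period 1: $19,587.82 +$646.40 interest = $20,234.22; pay $3,035.13 → $17,199.09
Payment period 2: $17,199.09 +$567.57 interest = $17,766.66; pay $2,665.00 → $15,101.66
Payment period 3: $15,101.66 +$498.35 interest = $15,600.01; pay $2,340.00 → $13,260.01
Payment period 4: $13,260.01 +$437.58 interest = $13,697.59; pay $2,054.64 → $11,642.95
Payment period 5: $11,642.95 +$384.22 interest = $12,027.17; pay $1,804.08 → $10,223.09
Payment period 6: $10,223.09 +$337.36 interest = $10,560.45; pay $1,763.00 → $8,797.45
Payment period 7: $8,797.45 +$290.32 interest = $9,087.77; pay $1,763.00 → $7,324.77
Payment period 8: $7,324.77 +$241.72 interest = $7,566.49; pay $1,763.00 → $5,803.49
Payment period 9: $5,803.49 +$191.52 interest = $5,995.01; pay $1,763.00 → $4,232.01
Payment period 10: $4,232.01 +$139.66 interest = $4,371.67; pay $1,763.00 → $2,608.67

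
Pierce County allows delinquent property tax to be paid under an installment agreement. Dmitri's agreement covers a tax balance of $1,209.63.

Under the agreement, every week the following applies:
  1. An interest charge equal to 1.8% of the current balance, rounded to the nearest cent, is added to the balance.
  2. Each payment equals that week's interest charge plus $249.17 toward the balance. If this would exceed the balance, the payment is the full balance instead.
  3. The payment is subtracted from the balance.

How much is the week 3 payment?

$261.97

# | Opening | Interest | Payment | End bal
1 | $1,209.63 | $21.77 | $270.94 | $960.46
2 | $960.46 | $17.29 | $266.46 | $711.29
3 | $711.29 | $12.80 | $261.97 | $462.12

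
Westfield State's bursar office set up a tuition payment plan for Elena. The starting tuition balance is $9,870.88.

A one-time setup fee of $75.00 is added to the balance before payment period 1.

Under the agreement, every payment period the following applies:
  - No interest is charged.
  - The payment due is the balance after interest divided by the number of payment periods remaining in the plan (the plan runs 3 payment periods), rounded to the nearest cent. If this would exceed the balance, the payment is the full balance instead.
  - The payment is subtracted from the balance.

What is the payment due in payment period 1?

Payment period 1: opening $9,945.88; payment $3,315.29; balance $6,630.59

$3,315.29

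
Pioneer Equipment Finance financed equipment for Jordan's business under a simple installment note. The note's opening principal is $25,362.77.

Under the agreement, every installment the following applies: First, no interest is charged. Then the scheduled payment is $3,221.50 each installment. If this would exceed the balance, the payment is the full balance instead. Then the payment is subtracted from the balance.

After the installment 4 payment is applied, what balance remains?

$12,476.77

Installment 1: opening $25,362.77; payment $3,221.50; balance $22,141.27
Installment 2: opening $22,141.27; payment $3,221.50; balance $18,919.77
Installment 3: opening $18,919.77; payment $3,221.50; balance $15,698.27
Installment 4: opening $15,698.27; payment $3,221.50; balance $12,476.77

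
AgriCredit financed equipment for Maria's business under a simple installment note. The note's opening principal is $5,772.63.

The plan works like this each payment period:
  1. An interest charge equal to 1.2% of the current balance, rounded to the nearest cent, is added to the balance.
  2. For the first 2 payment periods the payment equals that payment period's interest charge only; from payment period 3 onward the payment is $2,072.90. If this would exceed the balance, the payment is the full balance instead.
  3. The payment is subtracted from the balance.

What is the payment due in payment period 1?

Payment period 1: $5,772.63 +$69.27 interest = $5,841.90; pay $69.27 → $5,772.63

$69.27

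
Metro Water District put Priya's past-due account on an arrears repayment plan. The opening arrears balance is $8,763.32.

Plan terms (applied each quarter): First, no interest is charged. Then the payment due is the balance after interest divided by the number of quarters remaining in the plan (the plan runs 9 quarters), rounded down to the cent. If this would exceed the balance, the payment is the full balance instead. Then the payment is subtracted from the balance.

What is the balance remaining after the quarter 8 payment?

$973.71

Quarter 1: $8,763.32 − $973.70 → $7,789.62
Quarter 2: $7,789.62 − $973.70 → $6,815.92
Quarter 3: $6,815.92 − $973.70 → $5,842.22
Quarter 4: $5,842.22 − $973.70 → $4,868.52
Quarter 5: $4,868.52 − $973.70 → $3,894.82
Quarter 6: $3,894.82 − $973.70 → $2,921.12
Quarter 7: $2,921.12 − $973.70 → $1,947.42
Quarter 8: $1,947.42 − $973.71 → $973.71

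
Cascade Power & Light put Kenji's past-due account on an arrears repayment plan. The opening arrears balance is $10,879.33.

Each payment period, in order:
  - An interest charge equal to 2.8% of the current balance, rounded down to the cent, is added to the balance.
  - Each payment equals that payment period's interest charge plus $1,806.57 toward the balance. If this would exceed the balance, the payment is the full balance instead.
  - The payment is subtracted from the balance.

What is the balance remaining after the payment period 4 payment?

$3,653.05

Payment period 1: $10,879.33 +$304.62 interest = $11,183.95; pay $2,111.19 → $9,072.76
Payment period 2: $9,072.76 +$254.03 interest = $9,326.79; pay $2,060.60 → $7,266.19
Payment period 3: $7,266.19 +$203.45 interest = $7,469.64; pay $2,010.02 → $5,459.62
Payment period 4: $5,459.62 +$152.86 interest = $5,612.48; pay $1,959.43 → $3,653.05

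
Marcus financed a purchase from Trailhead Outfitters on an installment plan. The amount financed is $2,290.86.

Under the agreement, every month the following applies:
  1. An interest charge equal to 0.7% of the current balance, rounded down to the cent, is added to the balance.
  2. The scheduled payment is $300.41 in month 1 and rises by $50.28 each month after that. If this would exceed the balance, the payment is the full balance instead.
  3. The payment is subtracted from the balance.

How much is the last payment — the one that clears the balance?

$344.97

Month 1: opening $2,290.86; interest $16.03 → $2,306.89; payment $300.41; balance $2,006.48
Month 2: opening $2,006.48; interest $14.04 → $2,020.52; payment $350.69; balance $1,669.83
Month 3: opening $1,669.83; interest $11.68 → $1,681.51; payment $400.97; balance $1,280.54
Month 4: opening $1,280.54; interest $8.96 → $1,289.50; payment $451.25; balance $838.25
Month 5: opening $838.25; interest $5.86 → $844.11; payment $501.53; balance $342.58
Month 6: opening $342.58; interest $2.39 → $344.97; payment $344.97; balance $0.00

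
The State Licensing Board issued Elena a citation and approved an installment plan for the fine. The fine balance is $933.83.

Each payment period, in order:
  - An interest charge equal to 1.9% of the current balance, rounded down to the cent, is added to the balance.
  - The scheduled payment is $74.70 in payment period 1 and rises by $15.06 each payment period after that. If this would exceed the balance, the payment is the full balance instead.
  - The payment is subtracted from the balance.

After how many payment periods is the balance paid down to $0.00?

9

Payment period 1: $933.83 +$17.74 interest = $951.57; pay $74.70 → $876.87
Payment period 2: $876.87 +$16.66 interest = $893.53; pay $89.76 → $803.77
Payment period 3: $803.77 +$15.27 interest = $819.04; pay $104.82 → $714.22
Payment period 4: $714.22 +$13.57 interest = $727.79; pay $119.88 → $607.91
Payment period 5: $607.91 +$11.55 interest = $619.46; pay $134.94 → $484.52
Payment period 6: $484.52 +$9.20 interest = $493.72; pay $150.00 → $343.72
Payment period 7: $343.72 +$6.53 interest = $350.25; pay $165.06 → $185.19
Payment period 8: $185.19 +$3.51 interest = $188.70; pay $180.12 → $8.58
Payment period 9: $8.58 +$0.16 interest = $8.74; pay $8.74 → $0.00
Balance reaches $0.00 in payment period 9.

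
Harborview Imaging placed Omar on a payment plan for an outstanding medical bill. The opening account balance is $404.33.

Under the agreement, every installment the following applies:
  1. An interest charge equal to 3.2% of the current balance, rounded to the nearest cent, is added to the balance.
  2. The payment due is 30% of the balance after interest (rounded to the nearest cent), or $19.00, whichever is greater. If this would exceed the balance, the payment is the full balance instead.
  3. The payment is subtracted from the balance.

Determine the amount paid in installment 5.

$34.09

Installment 1: $404.33 +$12.94 interest = $417.27; pay $125.18 → $292.09
Installment 2: $292.09 +$9.35 interest = $301.44; pay $90.43 → $211.01
Installment 3: $211.01 +$6.75 interest = $217.76; pay $65.33 → $152.43
Installment 4: $152.43 +$4.88 interest = $157.31; pay $47.19 → $110.12
Installment 5: $110.12 +$3.52 interest = $113.64; pay $34.09 → $79.55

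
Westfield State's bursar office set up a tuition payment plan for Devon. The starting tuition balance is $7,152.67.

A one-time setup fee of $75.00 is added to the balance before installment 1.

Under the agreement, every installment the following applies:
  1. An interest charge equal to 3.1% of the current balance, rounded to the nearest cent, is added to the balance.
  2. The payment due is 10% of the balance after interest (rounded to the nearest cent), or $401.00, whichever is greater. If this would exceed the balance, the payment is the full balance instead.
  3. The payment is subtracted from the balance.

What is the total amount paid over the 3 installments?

$2,078.21

Installment 1: opening $7,227.67; interest $224.06 → $7,451.73; payment $745.17; balance $6,706.56
Installment 2: opening $6,706.56; interest $207.90 → $6,914.46; payment $691.45; balance $6,223.01
Installment 3: opening $6,223.01; interest $192.91 → $6,415.92; payment $641.59; balance $5,774.33
Total paid: $2,078.21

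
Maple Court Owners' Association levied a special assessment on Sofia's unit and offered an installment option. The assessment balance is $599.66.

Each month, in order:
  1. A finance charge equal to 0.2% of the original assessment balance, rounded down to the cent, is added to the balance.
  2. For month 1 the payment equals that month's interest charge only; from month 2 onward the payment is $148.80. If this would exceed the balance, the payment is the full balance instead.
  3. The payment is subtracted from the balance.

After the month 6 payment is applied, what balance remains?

$0.00

# | Opening | Interest | Payment | End bal
1 | $599.66 | $1.19 | $1.19 | $599.66
2 | $599.66 | $1.19 | $148.80 | $452.05
3 | $452.05 | $1.19 | $148.80 | $304.44
4 | $304.44 | $1.19 | $148.80 | $156.83
5 | $156.83 | $1.19 | $148.80 | $9.22
6 | $9.22 | $1.19 | $10.41 | $0.00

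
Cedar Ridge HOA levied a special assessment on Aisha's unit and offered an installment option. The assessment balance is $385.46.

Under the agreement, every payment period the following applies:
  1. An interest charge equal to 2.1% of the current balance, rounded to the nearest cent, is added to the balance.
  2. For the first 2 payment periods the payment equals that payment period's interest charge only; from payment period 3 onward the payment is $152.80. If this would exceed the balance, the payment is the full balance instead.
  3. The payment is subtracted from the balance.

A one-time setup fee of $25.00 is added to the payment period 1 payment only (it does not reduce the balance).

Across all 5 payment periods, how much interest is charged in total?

Payment period 1: $385.46 +$8.09 interest = $393.55; pay $8.09 (+ $25.00 fee) → $385.46
Payment period 2: $385.46 +$8.09 interest = $393.55; pay $8.09 → $385.46
Payment period 3: $385.46 +$8.09 interest = $393.55; pay $152.80 → $240.75
Payment period 4: $240.75 +$5.06 interest = $245.81; pay $152.80 → $93.01
Payment period 5: $93.01 +$1.95 interest = $94.96; pay $94.96 → $0.00
Total interest: $8.09 + $8.09 + $8.09 + $5.06 + $1.95 = $31.28

$31.28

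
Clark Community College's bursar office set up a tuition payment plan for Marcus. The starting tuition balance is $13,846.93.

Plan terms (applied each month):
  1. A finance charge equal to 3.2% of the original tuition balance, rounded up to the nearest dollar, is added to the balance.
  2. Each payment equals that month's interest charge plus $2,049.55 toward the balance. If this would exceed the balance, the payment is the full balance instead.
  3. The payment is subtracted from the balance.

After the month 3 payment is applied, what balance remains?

# | Opening | Interest | Payment | End bal
1 | $13,846.93 | $444.00 | $2,493.55 | $11,797.38
2 | $11,797.38 | $444.00 | $2,493.55 | $9,747.83
3 | $9,747.83 | $444.00 | $2,493.55 | $7,698.28

$7,698.28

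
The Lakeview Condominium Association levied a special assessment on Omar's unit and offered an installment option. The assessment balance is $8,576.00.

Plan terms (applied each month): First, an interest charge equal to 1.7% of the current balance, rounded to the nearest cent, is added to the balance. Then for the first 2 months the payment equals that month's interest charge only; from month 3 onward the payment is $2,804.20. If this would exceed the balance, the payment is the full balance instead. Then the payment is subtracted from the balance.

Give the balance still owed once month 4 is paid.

$3,213.99

Month 1: $8,576.00 +$145.79 interest = $8,721.79; pay $145.79 → $8,576.00
Month 2: $8,576.00 +$145.79 interest = $8,721.79; pay $145.79 → $8,576.00
Month 3: $8,576.00 +$145.79 interest = $8,721.79; pay $2,804.20 → $5,917.59
Month 4: $5,917.59 +$100.60 interest = $6,018.19; pay $2,804.20 → $3,213.99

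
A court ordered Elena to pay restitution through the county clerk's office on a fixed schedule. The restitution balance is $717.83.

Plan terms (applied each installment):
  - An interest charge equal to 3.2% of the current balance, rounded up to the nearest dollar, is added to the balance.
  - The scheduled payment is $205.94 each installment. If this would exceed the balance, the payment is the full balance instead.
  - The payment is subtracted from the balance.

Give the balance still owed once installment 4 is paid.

$0.00

Installment 1: opening $717.83; interest $23.00 → $740.83; payment $205.94; balance $534.89
Installment 2: opening $534.89; interest $18.00 → $552.89; payment $205.94; balance $346.95
Installment 3: opening $346.95; interest $12.00 → $358.95; payment $205.94; balance $153.01
Installment 4: opening $153.01; interest $5.00 → $158.01; payment $158.01; balance $0.00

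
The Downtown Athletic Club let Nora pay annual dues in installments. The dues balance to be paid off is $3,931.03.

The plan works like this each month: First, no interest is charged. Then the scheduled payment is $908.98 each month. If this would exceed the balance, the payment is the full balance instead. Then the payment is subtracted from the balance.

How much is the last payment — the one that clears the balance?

Month 1: opening $3,931.03; payment $908.98; balance $3,022.05
Month 2: opening $3,022.05; payment $908.98; balance $2,113.07
Month 3: opening $2,113.07; payment $908.98; balance $1,204.09
Month 4: opening $1,204.09; payment $908.98; balance $295.11
Month 5: opening $295.11; payment $295.11; balance $0.00

$295.11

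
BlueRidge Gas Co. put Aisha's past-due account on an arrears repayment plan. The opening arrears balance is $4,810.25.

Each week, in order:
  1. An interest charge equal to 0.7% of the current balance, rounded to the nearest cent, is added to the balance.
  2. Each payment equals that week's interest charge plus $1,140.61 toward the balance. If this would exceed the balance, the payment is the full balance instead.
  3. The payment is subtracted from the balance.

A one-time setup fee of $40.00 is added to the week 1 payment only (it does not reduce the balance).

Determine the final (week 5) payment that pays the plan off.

Week 1: opening $4,810.25; interest $33.67 → $4,843.92; payment $1,174.28 (+ $40.00 fee); balance $3,669.64
Week 2: opening $3,669.64; interest $25.69 → $3,695.33; payment $1,166.30; balance $2,529.03
Week 3: opening $2,529.03; interest $17.70 → $2,546.73; payment $1,158.31; balance $1,388.42
Week 4: opening $1,388.42; interest $9.72 → $1,398.14; payment $1,150.33; balance $247.81
Week 5: opening $247.81; interest $1.73 → $249.54; payment $249.54; balance $0.00

$249.54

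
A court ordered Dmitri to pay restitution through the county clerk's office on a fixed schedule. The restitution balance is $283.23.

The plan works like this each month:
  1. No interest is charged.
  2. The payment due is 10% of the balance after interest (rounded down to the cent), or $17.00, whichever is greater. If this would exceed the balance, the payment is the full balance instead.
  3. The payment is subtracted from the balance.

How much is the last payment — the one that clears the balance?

# | Opening | Payment | End bal
1 | $283.23 | $28.32 | $254.91
2 | $254.91 | $25.49 | $229.42
3 | $229.42 | $22.94 | $206.48
4 | $206.48 | $20.64 | $185.84
5 | $185.84 | $18.58 | $167.26
6 | $167.26 | $17.00 | $150.26
7 | $150.26 | $17.00 | $133.26
8 | $133.26 | $17.00 | $116.26
9 | $116.26 | $17.00 | $99.26
10 | $99.26 | $17.00 | $82.26
11 | $82.26 | $17.00 | $65.26
12 | $65.26 | $17.00 | $48.26
13 | $48.26 | $17.00 | $31.26
14 | $31.26 | $17.00 | $14.26
15 | $14.26 | $14.26 | $0.00

$14.26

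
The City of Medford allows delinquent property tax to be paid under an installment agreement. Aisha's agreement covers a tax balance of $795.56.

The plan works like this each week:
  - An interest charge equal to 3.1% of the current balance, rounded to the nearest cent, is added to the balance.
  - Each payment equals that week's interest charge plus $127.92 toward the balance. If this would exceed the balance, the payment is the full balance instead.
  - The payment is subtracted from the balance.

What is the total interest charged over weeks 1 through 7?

Week 1: $795.56 +$24.66 interest = $820.22; pay $152.58 → $667.64
Week 2: $667.64 +$20.70 interest = $688.34; pay $148.62 → $539.72
Week 3: $539.72 +$16.73 interest = $556.45; pay $144.65 → $411.80
Week 4: $411.80 +$12.77 interest = $424.57; pay $140.69 → $283.88
Week 5: $283.88 +$8.80 interest = $292.68; pay $136.72 → $155.96
Week 6: $155.96 +$4.83 interest = $160.79; pay $132.75 → $28.04
Week 7: $28.04 +$0.87 interest = $28.91; pay $28.91 → $0.00
Total interest: $24.66 + $20.70 + $16.73 + $12.77 + $8.80 + $4.83 + $0.87 = $89.36

$89.36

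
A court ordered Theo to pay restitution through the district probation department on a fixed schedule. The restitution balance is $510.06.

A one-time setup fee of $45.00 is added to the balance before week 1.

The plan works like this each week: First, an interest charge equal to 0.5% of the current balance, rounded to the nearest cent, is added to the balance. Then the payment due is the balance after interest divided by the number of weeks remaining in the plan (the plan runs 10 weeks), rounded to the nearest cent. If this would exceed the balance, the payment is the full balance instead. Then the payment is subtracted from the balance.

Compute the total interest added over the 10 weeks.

$15.49

Week 1: opening $555.06; interest $2.78 → $557.84; payment $55.78; balance $502.06
Week 2: opening $502.06; interest $2.51 → $504.57; payment $56.06; balance $448.51
Week 3: opening $448.51; interest $2.24 → $450.75; payment $56.34; balance $394.41
Week 4: opening $394.41; interest $1.97 → $396.38; payment $56.63; balance $339.75
Week 5: opening $339.75; interest $1.70 → $341.45; payment $56.91; balance $284.54
Week 6: opening $284.54; interest $1.42 → $285.96; payment $57.19; balance $228.77
Week 7: opening $228.77; interest $1.14 → $229.91; payment $57.48; balance $172.43
Week 8: opening $172.43; interest $0.86 → $173.29; payment $57.76; balance $115.53
Week 9: opening $115.53; interest $0.58 → $116.11; payment $58.06; balance $58.05
Week 10: opening $58.05; interest $0.29 → $58.34; payment $58.34; balance $0.00
Total interest: $2.78 + $2.51 + $2.24 + $1.97 + $1.70 + $1.42 + $1.14 + $0.86 + $0.58 + $0.29 = $15.49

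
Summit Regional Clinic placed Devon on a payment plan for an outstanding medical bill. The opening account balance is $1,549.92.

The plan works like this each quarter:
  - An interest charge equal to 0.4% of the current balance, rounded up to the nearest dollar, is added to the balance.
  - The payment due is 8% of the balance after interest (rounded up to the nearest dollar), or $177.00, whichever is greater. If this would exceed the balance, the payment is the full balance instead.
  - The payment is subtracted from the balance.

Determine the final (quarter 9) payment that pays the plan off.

Quarter 1: opening $1,549.92; interest $7.00 → $1,556.92; payment $177.00; balance $1,379.92
Quarter 2: opening $1,379.92; interest $6.00 → $1,385.92; payment $177.00; balance $1,208.92
Quarter 3: opening $1,208.92; interest $5.00 → $1,213.92; payment $177.00; balance $1,036.92
Quarter 4: opening $1,036.92; interest $5.00 → $1,041.92; payment $177.00; balance $864.92
Quarter 5: opening $864.92; interest $4.00 → $868.92; payment $177.00; balance $691.92
Quarter 6: opening $691.92; interest $3.00 → $694.92; payment $177.00; balance $517.92
Quarter 7: opening $517.92; interest $3.00 → $520.92; payment $177.00; balance $343.92
Quarter 8: opening $343.92; interest $2.00 → $345.92; payment $177.00; balance $168.92
Quarter 9: opening $168.92; interest $1.00 → $169.92; payment $169.92; balance $0.00

$169.92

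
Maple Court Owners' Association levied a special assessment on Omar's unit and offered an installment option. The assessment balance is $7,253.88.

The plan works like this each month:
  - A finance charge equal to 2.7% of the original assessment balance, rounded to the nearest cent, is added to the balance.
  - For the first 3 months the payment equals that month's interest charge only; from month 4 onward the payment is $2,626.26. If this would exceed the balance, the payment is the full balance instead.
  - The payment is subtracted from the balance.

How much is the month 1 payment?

# | Opening | Interest | Payment | End bal
1 | $7,253.88 | $195.85 | $195.85 | $7,253.88

$195.85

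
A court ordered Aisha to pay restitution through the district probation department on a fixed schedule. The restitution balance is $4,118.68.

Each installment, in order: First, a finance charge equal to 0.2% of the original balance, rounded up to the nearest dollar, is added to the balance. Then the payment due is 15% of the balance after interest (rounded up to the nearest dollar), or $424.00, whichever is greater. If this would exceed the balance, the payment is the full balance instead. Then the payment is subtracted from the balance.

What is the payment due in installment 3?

# | Opening | Interest | Payment | End bal
1 | $4,118.68 | $9.00 | $620.00 | $3,507.68
2 | $3,507.68 | $9.00 | $528.00 | $2,988.68
3 | $2,988.68 | $9.00 | $450.00 | $2,547.68

$450.00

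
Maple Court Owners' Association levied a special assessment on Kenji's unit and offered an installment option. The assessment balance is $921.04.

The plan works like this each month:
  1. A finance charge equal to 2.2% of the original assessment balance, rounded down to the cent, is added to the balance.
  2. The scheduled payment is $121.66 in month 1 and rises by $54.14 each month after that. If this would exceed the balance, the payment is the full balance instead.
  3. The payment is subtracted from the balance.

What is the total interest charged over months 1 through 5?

Month 1: $921.04 +$20.26 interest = $941.30; pay $121.66 → $819.64
Month 2: $819.64 +$20.26 interest = $839.90; pay $175.80 → $664.10
Month 3: $664.10 +$20.26 interest = $684.36; pay $229.94 → $454.42
Month 4: $454.42 +$20.26 interest = $474.68; pay $284.08 → $190.60
Month 5: $190.60 +$20.26 interest = $210.86; pay $210.86 → $0.00
Total interest: $20.26 + $20.26 + $20.26 + $20.26 + $20.26 = $101.30

$101.30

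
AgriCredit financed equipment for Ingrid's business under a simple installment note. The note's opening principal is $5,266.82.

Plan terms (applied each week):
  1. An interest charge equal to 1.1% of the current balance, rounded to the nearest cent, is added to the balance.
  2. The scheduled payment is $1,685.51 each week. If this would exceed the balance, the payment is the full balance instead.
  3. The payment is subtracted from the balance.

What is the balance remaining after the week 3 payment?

# | Opening | Interest | Payment | End bal
1 | $5,266.82 | $57.94 | $1,685.51 | $3,639.25
2 | $3,639.25 | $40.03 | $1,685.51 | $1,993.77
3 | $1,993.77 | $21.93 | $1,685.51 | $330.19

$330.19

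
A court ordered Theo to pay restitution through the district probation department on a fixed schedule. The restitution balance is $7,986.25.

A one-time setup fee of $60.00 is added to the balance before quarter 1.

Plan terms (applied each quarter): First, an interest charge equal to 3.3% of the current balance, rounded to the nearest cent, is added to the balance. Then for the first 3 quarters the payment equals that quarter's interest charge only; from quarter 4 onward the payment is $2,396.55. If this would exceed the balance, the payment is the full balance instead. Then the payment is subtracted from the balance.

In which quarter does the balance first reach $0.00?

7

Quarter 1: opening $8,046.25; interest $265.53 → $8,311.78; payment $265.53; balance $8,046.25
Quarter 2: opening $8,046.25; interest $265.53 → $8,311.78; payment $265.53; balance $8,046.25
Quarter 3: opening $8,046.25; interest $265.53 → $8,311.78; payment $265.53; balance $8,046.25
Quarter 4: opening $8,046.25; interest $265.53 → $8,311.78; payment $2,396.55; balance $5,915.23
Quarter 5: opening $5,915.23; interest $195.20 → $6,110.43; payment $2,396.55; balance $3,713.88
Quarter 6: opening $3,713.88; interest $122.56 → $3,836.44; payment $2,396.55; balance $1,439.89
Quarter 7: opening $1,439.89; interest $47.52 → $1,487.41; payment $1,487.41; balance $0.00
Balance reaches $0.00 in quarter 7.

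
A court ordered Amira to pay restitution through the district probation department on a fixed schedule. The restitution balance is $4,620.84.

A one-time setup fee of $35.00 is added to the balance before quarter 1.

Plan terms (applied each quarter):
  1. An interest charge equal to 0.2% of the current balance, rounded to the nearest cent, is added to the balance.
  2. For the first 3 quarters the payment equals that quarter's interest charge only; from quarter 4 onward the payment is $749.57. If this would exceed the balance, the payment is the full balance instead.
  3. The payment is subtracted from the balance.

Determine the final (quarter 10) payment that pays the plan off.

$192.40

Quarter 1: $4,655.84 +$9.31 interest = $4,665.15; pay $9.31 → $4,655.84
Quarter 2: $4,655.84 +$9.31 interest = $4,665.15; pay $9.31 → $4,655.84
Quarter 3: $4,655.84 +$9.31 interest = $4,665.15; pay $9.31 → $4,655.84
Quarter 4: $4,655.84 +$9.31 interest = $4,665.15; pay $749.57 → $3,915.58
Quarter 5: $3,915.58 +$7.83 interest = $3,923.41; pay $749.57 → $3,173.84
Quarter 6: $3,173.84 +$6.35 interest = $3,180.19; pay $749.57 → $2,430.62
Quarter 7: $2,430.62 +$4.86 interest = $2,435.48; pay $749.57 → $1,685.91
Quarter 8: $1,685.91 +$3.37 interest = $1,689.28; pay $749.57 → $939.71
Quarter 9: $939.71 +$1.88 interest = $941.59; pay $749.57 → $192.02
Quarter 10: $192.02 +$0.38 interest = $192.40; pay $192.40 → $0.00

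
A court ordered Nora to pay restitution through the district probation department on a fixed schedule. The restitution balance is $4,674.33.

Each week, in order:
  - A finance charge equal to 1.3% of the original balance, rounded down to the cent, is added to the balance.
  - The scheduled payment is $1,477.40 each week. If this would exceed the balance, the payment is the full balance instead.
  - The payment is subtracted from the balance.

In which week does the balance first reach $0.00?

Week 1: $4,674.33 +$60.76 interest = $4,735.09; pay $1,477.40 → $3,257.69
Week 2: $3,257.69 +$60.76 interest = $3,318.45; pay $1,477.40 → $1,841.05
Week 3: $1,841.05 +$60.76 interest = $1,901.81; pay $1,477.40 → $424.41
Week 4: $424.41 +$60.76 interest = $485.17; pay $485.17 → $0.00
Balance reaches $0.00 in week 4.

4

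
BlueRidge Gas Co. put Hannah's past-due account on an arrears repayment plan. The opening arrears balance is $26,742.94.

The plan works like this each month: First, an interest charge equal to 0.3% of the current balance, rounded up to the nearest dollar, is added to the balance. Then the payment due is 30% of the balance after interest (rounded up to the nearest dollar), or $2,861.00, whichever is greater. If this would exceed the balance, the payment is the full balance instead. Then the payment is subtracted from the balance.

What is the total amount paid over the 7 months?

$26,982.94

Month 1: $26,742.94 +$81.00 interest = $26,823.94; pay $8,048.00 → $18,775.94
Month 2: $18,775.94 +$57.00 interest = $18,832.94; pay $5,650.00 → $13,182.94
Month 3: $13,182.94 +$40.00 interest = $13,222.94; pay $3,967.00 → $9,255.94
Month 4: $9,255.94 +$28.00 interest = $9,283.94; pay $2,861.00 → $6,422.94
Month 5: $6,422.94 +$20.00 interest = $6,442.94; pay $2,861.00 → $3,581.94
Month 6: $3,581.94 +$11.00 interest = $3,592.94; pay $2,861.00 → $731.94
Month 7: $731.94 +$3.00 interest = $734.94; pay $734.94 → $0.00
Total paid: $26,982.94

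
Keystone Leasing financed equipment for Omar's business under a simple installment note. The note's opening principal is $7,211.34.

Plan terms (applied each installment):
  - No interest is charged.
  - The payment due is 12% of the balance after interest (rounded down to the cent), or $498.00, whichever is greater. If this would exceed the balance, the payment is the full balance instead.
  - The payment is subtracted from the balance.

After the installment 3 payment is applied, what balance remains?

Installment 1: $7,211.34 − $865.36 → $6,345.98
Installment 2: $6,345.98 − $761.51 → $5,584.47
Installment 3: $5,584.47 − $670.13 → $4,914.34

$4,914.34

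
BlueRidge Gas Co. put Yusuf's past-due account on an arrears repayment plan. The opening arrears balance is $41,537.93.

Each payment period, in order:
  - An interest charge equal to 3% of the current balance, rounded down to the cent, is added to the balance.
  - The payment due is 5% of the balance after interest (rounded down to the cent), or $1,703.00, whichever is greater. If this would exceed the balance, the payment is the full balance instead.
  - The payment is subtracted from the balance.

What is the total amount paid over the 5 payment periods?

Payment period 1: opening $41,537.93; interest $1,246.13 → $42,784.06; payment $2,139.20; balance $40,644.86
Payment period 2: opening $40,644.86; interest $1,219.34 → $41,864.20; payment $2,093.21; balance $39,770.99
Payment period 3: opening $39,770.99; interest $1,193.12 → $40,964.11; payment $2,048.20; balance $38,915.91
Payment period 4: opening $38,915.91; interest $1,167.47 → $40,083.38; payment $2,004.16; balance $38,079.22
Payment period 5: opening $38,079.22; interest $1,142.37 → $39,221.59; payment $1,961.07; balance $37,260.52
Total paid: $10,245.84

$10,245.84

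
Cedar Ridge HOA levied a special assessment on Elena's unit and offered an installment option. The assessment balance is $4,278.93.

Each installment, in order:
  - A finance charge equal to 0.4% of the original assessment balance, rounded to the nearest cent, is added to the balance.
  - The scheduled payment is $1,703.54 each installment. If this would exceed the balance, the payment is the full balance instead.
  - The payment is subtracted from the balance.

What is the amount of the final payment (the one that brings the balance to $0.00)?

# | Opening | Interest | Payment | End bal
1 | $4,278.93 | $17.12 | $1,703.54 | $2,592.51
2 | $2,592.51 | $17.12 | $1,703.54 | $906.09
3 | $906.09 | $17.12 | $923.21 | $0.00

$923.21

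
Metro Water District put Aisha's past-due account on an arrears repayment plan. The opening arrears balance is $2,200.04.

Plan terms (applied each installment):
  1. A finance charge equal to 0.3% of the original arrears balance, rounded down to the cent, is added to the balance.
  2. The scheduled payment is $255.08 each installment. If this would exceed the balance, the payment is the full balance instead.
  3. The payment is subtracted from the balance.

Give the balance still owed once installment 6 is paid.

$709.16

Installment 1: opening $2,200.04; interest $6.60 → $2,206.64; payment $255.08; balance $1,951.56
Installment 2: opening $1,951.56; interest $6.60 → $1,958.16; payment $255.08; balance $1,703.08
Installment 3: opening $1,703.08; interest $6.60 → $1,709.68; payment $255.08; balance $1,454.60
Installment 4: opening $1,454.60; interest $6.60 → $1,461.20; payment $255.08; balance $1,206.12
Installment 5: opening $1,206.12; interest $6.60 → $1,212.72; payment $255.08; balance $957.64
Installment 6: opening $957.64; interest $6.60 → $964.24; payment $255.08; balance $709.16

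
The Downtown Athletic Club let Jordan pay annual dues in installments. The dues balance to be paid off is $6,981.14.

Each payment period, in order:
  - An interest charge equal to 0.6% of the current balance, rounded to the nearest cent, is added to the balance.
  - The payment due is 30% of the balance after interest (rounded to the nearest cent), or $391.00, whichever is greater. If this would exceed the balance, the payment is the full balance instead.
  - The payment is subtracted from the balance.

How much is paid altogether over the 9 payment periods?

Payment period 1: $6,981.14 +$41.89 interest = $7,023.03; pay $2,106.91 → $4,916.12
Payment period 2: $4,916.12 +$29.50 interest = $4,945.62; pay $1,483.69 → $3,461.93
Payment period 3: $3,461.93 +$20.77 interest = $3,482.70; pay $1,044.81 → $2,437.89
Payment period 4: $2,437.89 +$14.63 interest = $2,452.52; pay $735.76 → $1,716.76
Payment period 5: $1,716.76 +$10.30 interest = $1,727.06; pay $518.12 → $1,208.94
Payment period 6: $1,208.94 +$7.25 interest = $1,216.19; pay $391.00 → $825.19
Payment period 7: $825.19 +$4.95 interest = $830.14; pay $391.00 → $439.14
Payment period 8: $439.14 +$2.63 interest = $441.77; pay $391.00 → $50.77
Payment period 9: $50.77 +$0.30 interest = $51.07; pay $51.07 → $0.00
Total paid: $7,113.36

$7,113.36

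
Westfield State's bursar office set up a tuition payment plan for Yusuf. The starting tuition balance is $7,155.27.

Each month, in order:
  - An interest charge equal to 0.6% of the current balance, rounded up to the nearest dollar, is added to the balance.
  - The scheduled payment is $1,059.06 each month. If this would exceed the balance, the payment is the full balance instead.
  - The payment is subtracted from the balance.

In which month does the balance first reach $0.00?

7

Month 1: $7,155.27 +$43.00 interest = $7,198.27; pay $1,059.06 → $6,139.21
Month 2: $6,139.21 +$37.00 interest = $6,176.21; pay $1,059.06 → $5,117.15
Month 3: $5,117.15 +$31.00 interest = $5,148.15; pay $1,059.06 → $4,089.09
Month 4: $4,089.09 +$25.00 interest = $4,114.09; pay $1,059.06 → $3,055.03
Month 5: $3,055.03 +$19.00 interest = $3,074.03; pay $1,059.06 → $2,014.97
Month 6: $2,014.97 +$13.00 interest = $2,027.97; pay $1,059.06 → $968.91
Month 7: $968.91 +$6.00 interest = $974.91; pay $974.91 → $0.00
Balance reaches $0.00 in month 7.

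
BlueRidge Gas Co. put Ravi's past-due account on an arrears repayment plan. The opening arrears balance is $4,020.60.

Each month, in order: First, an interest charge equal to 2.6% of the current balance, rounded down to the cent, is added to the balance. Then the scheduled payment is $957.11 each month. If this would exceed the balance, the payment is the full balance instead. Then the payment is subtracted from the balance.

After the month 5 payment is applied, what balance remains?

# | Opening | Interest | Payment | End bal
1 | $4,020.60 | $104.53 | $957.11 | $3,168.02
2 | $3,168.02 | $82.36 | $957.11 | $2,293.27
3 | $2,293.27 | $59.62 | $957.11 | $1,395.78
4 | $1,395.78 | $36.29 | $957.11 | $474.96
5 | $474.96 | $12.34 | $487.30 | $0.00

$0.00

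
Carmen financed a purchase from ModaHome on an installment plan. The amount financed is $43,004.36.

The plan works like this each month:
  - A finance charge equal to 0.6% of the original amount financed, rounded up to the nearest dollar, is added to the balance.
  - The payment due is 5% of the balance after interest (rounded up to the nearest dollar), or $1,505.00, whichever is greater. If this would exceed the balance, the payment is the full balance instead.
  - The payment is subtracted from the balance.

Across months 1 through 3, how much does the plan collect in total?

# | Opening | Interest | Payment | End bal
1 | $43,004.36 | $259.00 | $2,164.00 | $41,099.36
2 | $41,099.36 | $259.00 | $2,068.00 | $39,290.36
3 | $39,290.36 | $259.00 | $1,978.00 | $37,571.36
Total paid: $6,210.00

$6,210.00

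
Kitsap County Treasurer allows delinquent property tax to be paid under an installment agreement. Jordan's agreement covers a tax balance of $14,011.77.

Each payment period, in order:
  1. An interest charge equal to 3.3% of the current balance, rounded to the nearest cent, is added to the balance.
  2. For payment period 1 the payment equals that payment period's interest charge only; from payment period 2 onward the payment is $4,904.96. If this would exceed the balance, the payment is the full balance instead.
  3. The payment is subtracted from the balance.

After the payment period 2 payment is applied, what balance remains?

$9,569.20

# | Opening | Interest | Payment | End bal
1 | $14,011.77 | $462.39 | $462.39 | $14,011.77
2 | $14,011.77 | $462.39 | $4,904.96 | $9,569.20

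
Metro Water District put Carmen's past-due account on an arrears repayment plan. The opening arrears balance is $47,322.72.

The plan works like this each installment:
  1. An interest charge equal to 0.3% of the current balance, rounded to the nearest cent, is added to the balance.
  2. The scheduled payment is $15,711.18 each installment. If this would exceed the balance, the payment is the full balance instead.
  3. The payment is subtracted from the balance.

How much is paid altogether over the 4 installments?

# | Opening | Interest | Payment | End bal
1 | $47,322.72 | $141.97 | $15,711.18 | $31,753.51
2 | $31,753.51 | $95.26 | $15,711.18 | $16,137.59
3 | $16,137.59 | $48.41 | $15,711.18 | $474.82
4 | $474.82 | $1.42 | $476.24 | $0.00
Total paid: $47,609.78

$47,609.78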